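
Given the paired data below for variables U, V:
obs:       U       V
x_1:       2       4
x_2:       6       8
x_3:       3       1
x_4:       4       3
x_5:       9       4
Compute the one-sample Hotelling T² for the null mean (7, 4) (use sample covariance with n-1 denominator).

Step 1 — sample mean vector:
  mean(U) = (2 + 6 + 3 + 4 + 9) / 5 = 24/5 = 4.8
  mean(V) = (4 + 8 + 1 + 3 + 4) / 5 = 20/5 = 4
  x̄ = (4.8, 4),  deviation x̄ - mu_0 = (4.8, 4) - (7, 4) = (-2.2, 0).

Step 2 — sample covariance matrix, S[i,j] = (1/(n-1)) · Σ_k (x_{k,i} - mean_i) · (x_{k,j} - mean_j), divisor n-1 = 4:
  S[U,U] = ((-2.8)·(-2.8) + (1.2)·(1.2) + (-1.8)·(-1.8) + (-0.8)·(-0.8) + (4.2)·(4.2)) / 4 = 30.8/4 = 7.7
  S[U,V] = ((-2.8)·(0) + (1.2)·(4) + (-1.8)·(-3) + (-0.8)·(-1) + (4.2)·(0)) / 4 = 11/4 = 2.75
  S[V,V] = ((0)·(0) + (4)·(4) + (-3)·(-3) + (-1)·(-1) + (0)·(0)) / 4 = 26/4 = 6.5
  S = [[7.7, 2.75],
 [2.75, 6.5]].

Step 3 — invert S. det(S) = 7.7·6.5 - (2.75)² = 42.4875.
  S^{-1} = (1/det) · [[d, -b], [-b, a]] = [[0.153, -0.0647],
 [-0.0647, 0.1812]].

Step 4 — quadratic form (x̄ - mu_0)^T · S^{-1} · (x̄ - mu_0):
  S^{-1} · (x̄ - mu_0) = (-0.3366, 0.1424),
  (x̄ - mu_0)^T · [...] = (-2.2)·(-0.3366) + (0)·(0.1424) = 0.7405.

Step 5 — scale by n: T² = 5 · 0.7405 = 3.7023.

T² ≈ 3.7023


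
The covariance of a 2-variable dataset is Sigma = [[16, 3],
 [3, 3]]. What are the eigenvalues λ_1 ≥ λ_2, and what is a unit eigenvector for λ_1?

Step 1 — characteristic polynomial of 2×2 Sigma:
  det(Sigma - λI) = λ² - trace · λ + det = 0.
  trace = 16 + 3 = 19, det = 16·3 - (3)² = 39.
Step 2 — discriminant:
  Δ = trace² - 4·det = 361 - 156 = 205.
Step 3 — eigenvalues:
  λ = (trace ± √Δ)/2 = (19 ± 14.3178)/2,
  λ_1 = 16.6589,  λ_2 = 2.3411.

Step 4 — unit eigenvector for λ_1: solve (Sigma - λ_1 I)v = 0. First row:
  (16 - 16.6589)·v_x + (3)·v_y = 0, i.e. (-0.6589)·v_x + (3)·v_y = 0,
  so v ∝ (b, λ_1 - a) = (3, 0.6589) = u.
  ||u|| = √((3)² + (0.6589)²) = √(9.4342) ≈ 3.0715,
  v_1 = u/||u|| ≈ (0.9767, 0.2145) (||v_1|| = 1).

λ_1 = 16.6589,  λ_2 = 2.3411;  v_1 ≈ (0.9767, 0.2145)


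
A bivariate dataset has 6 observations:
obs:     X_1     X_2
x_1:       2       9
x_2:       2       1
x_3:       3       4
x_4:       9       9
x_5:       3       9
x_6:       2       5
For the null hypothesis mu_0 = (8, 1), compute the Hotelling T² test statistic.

Step 1 — sample mean vector:
  mean(X_1) = (2 + 2 + 3 + 9 + 3 + 2) / 6 = 21/6 = 3.5
  mean(X_2) = (9 + 1 + 4 + 9 + 9 + 5) / 6 = 37/6 = 6.1667
  x̄ = (3.5, 6.1667),  deviation x̄ - mu_0 = (3.5, 6.1667) - (8, 1) = (-4.5, 5.1667).

Step 2 — sample covariance matrix, S[i,j] = (1/(n-1)) · Σ_k (x_{k,i} - mean_i) · (x_{k,j} - mean_j), divisor n-1 = 5:
  S[X_1,X_1] = ((-1.5)·(-1.5) + (-1.5)·(-1.5) + (-0.5)·(-0.5) + (5.5)·(5.5) + (-0.5)·(-0.5) + (-1.5)·(-1.5)) / 5 = 37.5/5 = 7.5
  S[X_1,X_2] = ((-1.5)·(2.8333) + (-1.5)·(-5.1667) + (-0.5)·(-2.1667) + (5.5)·(2.8333) + (-0.5)·(2.8333) + (-1.5)·(-1.1667)) / 5 = 20.5/5 = 4.1
  S[X_2,X_2] = ((2.8333)·(2.8333) + (-5.1667)·(-5.1667) + (-2.1667)·(-2.1667) + (2.8333)·(2.8333) + (2.8333)·(2.8333) + (-1.1667)·(-1.1667)) / 5 = 56.8333/5 = 11.3667
  S = [[7.5, 4.1],
 [4.1, 11.3667]].

Step 3 — invert S. det(S) = 7.5·11.3667 - (4.1)² = 68.44.
  S^{-1} = (1/det) · [[d, -b], [-b, a]] = [[0.1661, -0.0599],
 [-0.0599, 0.1096]].

Step 4 — quadratic form (x̄ - mu_0)^T · S^{-1} · (x̄ - mu_0):
  S^{-1} · (x̄ - mu_0) = (-1.0569, 0.8358),
  (x̄ - mu_0)^T · [...] = (-4.5)·(-1.0569) + (5.1667)·(0.8358) = 9.0741.

Step 5 — scale by n: T² = 6 · 9.0741 = 54.4448.

T² ≈ 54.4448


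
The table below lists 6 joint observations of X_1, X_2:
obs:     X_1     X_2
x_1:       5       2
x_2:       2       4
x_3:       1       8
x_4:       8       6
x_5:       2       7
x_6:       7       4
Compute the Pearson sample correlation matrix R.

Step 1 — column means:
  mean(X_1) = (5 + 2 + 1 + 8 + 2 + 7) / 6 = 25/6 = 4.1667
  mean(X_2) = (2 + 4 + 8 + 6 + 7 + 4) / 6 = 31/6 = 5.1667

Step 2 — sample variances and covariances s[i,j] = (1/(n-1)) · Σ_k (x_{k,i} - mean_i) · (x_{k,j} - mean_j), with n-1 = 5:
  s[X_1,X_1] = ((0.8333)·(0.8333) + (-2.1667)·(-2.1667) + (-3.1667)·(-3.1667) + (3.8333)·(3.8333) + (-2.1667)·(-2.1667) + (2.8333)·(2.8333)) / 5 = 42.8333/5 = 8.5667
  s[X_1,X_2] = ((0.8333)·(-3.1667) + (-2.1667)·(-1.1667) + (-3.1667)·(2.8333) + (3.8333)·(0.8333) + (-2.1667)·(1.8333) + (2.8333)·(-1.1667)) / 5 = -13.1667/5 = -2.6333
  s[X_2,X_2] = ((-3.1667)·(-3.1667) + (-1.1667)·(-1.1667) + (2.8333)·(2.8333) + (0.8333)·(0.8333) + (1.8333)·(1.8333) + (-1.1667)·(-1.1667)) / 5 = 24.8333/5 = 4.9667
  Sample standard deviations s_i = √(s[i,i]):
  s(X_1) = √(8.5667) = 2.9269
  s(X_2) = √(4.9667) = 2.2286

Step 3 — r_{ij} = s_{ij} / (s_i · s_j):
  r[X_1,X_1] = 1 (diagonal).
  r[X_1,X_2] = -2.6333 / (2.9269 · 2.2286) = -2.6333 / 6.5229 = -0.4037
  r[X_2,X_2] = 1 (diagonal).

R is symmetric with unit diagonal. Assembling:

R = [[1, -0.4037],
 [-0.4037, 1]]


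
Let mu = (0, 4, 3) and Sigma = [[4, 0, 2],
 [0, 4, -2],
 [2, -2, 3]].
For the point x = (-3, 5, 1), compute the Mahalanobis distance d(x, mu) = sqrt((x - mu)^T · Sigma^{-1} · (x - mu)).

Step 1 — centre the observation: (x - mu) = (-3, 1, -2).

Step 2 — invert Sigma (cofactor / det for 3×3, or solve directly):
  Sigma^{-1} = [[0.5, -0.25, -0.5],
 [-0.25, 0.5, 0.5],
 [-0.5, 0.5, 1]].

Step 3 — form the quadratic (x - mu)^T · Sigma^{-1} · (x - mu):
  Sigma^{-1} · (x - mu) = (-0.75, 0.25, 0).
  (x - mu)^T · [Sigma^{-1} · (x - mu)] = (-3)·(-0.75) + (1)·(0.25) + (-2)·(0) = 2.5.

Step 4 — take square root: d = √(2.5) ≈ 1.5811.

d(x, mu) = √(2.5) ≈ 1.5811


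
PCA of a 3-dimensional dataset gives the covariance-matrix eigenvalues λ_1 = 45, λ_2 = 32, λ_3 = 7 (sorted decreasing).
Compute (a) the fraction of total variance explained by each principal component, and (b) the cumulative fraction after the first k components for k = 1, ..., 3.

Step 1 — total variance = trace(Sigma) = Σ λ_i = 45 + 32 + 7 = 84.

Step 2 — fraction explained by component i = λ_i / Σ λ:
  PC1: 45/84 = 0.5357
  PC2: 32/84 = 0.381
  PC3: 7/84 = 0.0833

Step 3 — cumulative fraction after k components = (λ_1 + ... + λ_k) / Σ λ:
  k = 1: 45/84 = 0.5357
  k = 2: (45 + 32)/84 = 77/84 = 0.9167
  k = 3: (45 + 32 + 7)/84 = 84/84 = 1

Summary (fraction, with percent):

explained: PC1 0.5357 (53.57%), PC2 0.381 (38.1%), PC3 0.0833 (8.33%);  cumulative: 0.5357, 0.9167, 1


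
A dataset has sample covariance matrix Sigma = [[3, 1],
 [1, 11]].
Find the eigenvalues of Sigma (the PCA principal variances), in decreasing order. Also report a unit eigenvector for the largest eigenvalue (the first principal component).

Step 1 — characteristic polynomial of 2×2 Sigma:
  det(Sigma - λI) = λ² - trace · λ + det = 0.
  trace = 3 + 11 = 14, det = 3·11 - (1)² = 32.
Step 2 — discriminant:
  Δ = trace² - 4·det = 196 - 128 = 68.
Step 3 — eigenvalues:
  λ = (trace ± √Δ)/2 = (14 ± 8.2462)/2,
  λ_1 = 11.1231,  λ_2 = 2.8769.

Step 4 — unit eigenvector for λ_1: solve (Sigma - λ_1 I)v = 0. First row:
  (3 - 11.1231)·v_x + (1)·v_y = 0, i.e. (-8.1231)·v_x + (1)·v_y = 0,
  so v ∝ (b, λ_1 - a) = (1, 8.1231) = u.
  ||u|| = √((1)² + (8.1231)²) = √(66.9848) ≈ 8.1844,
  v_1 = u/||u|| ≈ (0.1222, 0.9925) (||v_1|| = 1).

λ_1 = 11.1231,  λ_2 = 2.8769;  v_1 ≈ (0.1222, 0.9925)


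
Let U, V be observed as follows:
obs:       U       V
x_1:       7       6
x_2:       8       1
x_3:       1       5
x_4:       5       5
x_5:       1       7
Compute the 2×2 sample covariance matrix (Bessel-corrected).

Step 1 — column means:
  mean(U) = (7 + 8 + 1 + 5 + 1) / 5 = 22/5 = 4.4
  mean(V) = (6 + 1 + 5 + 5 + 7) / 5 = 24/5 = 4.8

Step 2 — sample covariance S[i,j] = (1/(n-1)) · Σ_k (x_{k,i} - mean_i) · (x_{k,j} - mean_j), with n-1 = 4.
  S[U,U] = ((2.6)·(2.6) + (3.6)·(3.6) + (-3.4)·(-3.4) + (0.6)·(0.6) + (-3.4)·(-3.4)) / 4 = 43.2/4 = 10.8
  S[U,V] = ((2.6)·(1.2) + (3.6)·(-3.8) + (-3.4)·(0.2) + (0.6)·(0.2) + (-3.4)·(2.2)) / 4 = -18.6/4 = -4.65
  S[V,V] = ((1.2)·(1.2) + (-3.8)·(-3.8) + (0.2)·(0.2) + (0.2)·(0.2) + (2.2)·(2.2)) / 4 = 20.8/4 = 5.2

S is symmetric (S[j,i] = S[i,j]). Assembling:

S = [[10.8, -4.65],
 [-4.65, 5.2]]


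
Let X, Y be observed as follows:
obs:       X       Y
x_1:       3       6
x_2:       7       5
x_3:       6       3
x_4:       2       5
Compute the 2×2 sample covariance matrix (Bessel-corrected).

Step 1 — column means:
  mean(X) = (3 + 7 + 6 + 2) / 4 = 18/4 = 4.5
  mean(Y) = (6 + 5 + 3 + 5) / 4 = 19/4 = 4.75

Step 2 — sample covariance S[i,j] = (1/(n-1)) · Σ_k (x_{k,i} - mean_i) · (x_{k,j} - mean_j), with n-1 = 3.
  S[X,X] = ((-1.5)·(-1.5) + (2.5)·(2.5) + (1.5)·(1.5) + (-2.5)·(-2.5)) / 3 = 17/3 = 5.6667
  S[X,Y] = ((-1.5)·(1.25) + (2.5)·(0.25) + (1.5)·(-1.75) + (-2.5)·(0.25)) / 3 = -4.5/3 = -1.5
  S[Y,Y] = ((1.25)·(1.25) + (0.25)·(0.25) + (-1.75)·(-1.75) + (0.25)·(0.25)) / 3 = 4.75/3 = 1.5833

S is symmetric (S[j,i] = S[i,j]). Assembling:

S = [[5.6667, -1.5],
 [-1.5, 1.5833]]


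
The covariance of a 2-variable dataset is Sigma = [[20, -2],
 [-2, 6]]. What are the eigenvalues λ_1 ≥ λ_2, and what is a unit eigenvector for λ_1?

Step 1 — characteristic polynomial of 2×2 Sigma:
  det(Sigma - λI) = λ² - trace · λ + det = 0.
  trace = 20 + 6 = 26, det = 20·6 - (-2)² = 116.
Step 2 — discriminant:
  Δ = trace² - 4·det = 676 - 464 = 212.
Step 3 — eigenvalues:
  λ = (trace ± √Δ)/2 = (26 ± 14.5602)/2,
  λ_1 = 20.2801,  λ_2 = 5.7199.

Step 4 — unit eigenvector for λ_1: solve (Sigma - λ_1 I)v = 0. First row:
  (20 - 20.2801)·v_x + (-2)·v_y = 0, i.e. (-0.2801)·v_x + (-2)·v_y = 0,
  so v ∝ (b, λ_1 - a) = (-2, 0.2801); multiply by -1 so the first entry is positive: u = (2, -0.2801).
  ||u|| = √((2)² + (-0.2801)²) = √(4.0785) ≈ 2.0195,
  v_1 = u/||u|| ≈ (0.9903, -0.1387) (||v_1|| = 1).

λ_1 = 20.2801,  λ_2 = 5.7199;  v_1 ≈ (0.9903, -0.1387)


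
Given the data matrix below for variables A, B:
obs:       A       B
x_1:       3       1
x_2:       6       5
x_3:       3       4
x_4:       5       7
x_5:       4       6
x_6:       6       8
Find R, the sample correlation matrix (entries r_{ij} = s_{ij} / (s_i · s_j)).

Step 1 — column means:
  mean(A) = (3 + 6 + 3 + 5 + 4 + 6) / 6 = 27/6 = 4.5
  mean(B) = (1 + 5 + 4 + 7 + 6 + 8) / 6 = 31/6 = 5.1667

Step 2 — sample variances and covariances s[i,j] = (1/(n-1)) · Σ_k (x_{k,i} - mean_i) · (x_{k,j} - mean_j), with n-1 = 5:
  s[A,A] = ((-1.5)·(-1.5) + (1.5)·(1.5) + (-1.5)·(-1.5) + (0.5)·(0.5) + (-0.5)·(-0.5) + (1.5)·(1.5)) / 5 = 9.5/5 = 1.9
  s[A,B] = ((-1.5)·(-4.1667) + (1.5)·(-0.1667) + (-1.5)·(-1.1667) + (0.5)·(1.8333) + (-0.5)·(0.8333) + (1.5)·(2.8333)) / 5 = 12.5/5 = 2.5
  s[B,B] = ((-4.1667)·(-4.1667) + (-0.1667)·(-0.1667) + (-1.1667)·(-1.1667) + (1.8333)·(1.8333) + (0.8333)·(0.8333) + (2.8333)·(2.8333)) / 5 = 30.8333/5 = 6.1667
  Sample standard deviations s_i = √(s[i,i]):
  s(A) = √(1.9) = 1.3784
  s(B) = √(6.1667) = 2.4833

Step 3 — r_{ij} = s_{ij} / (s_i · s_j):
  r[A,A] = 1 (diagonal).
  r[A,B] = 2.5 / (1.3784 · 2.4833) = 2.5 / 3.423 = 0.7304
  r[B,B] = 1 (diagonal).

R is symmetric with unit diagonal. Assembling:

R = [[1, 0.7304],
 [0.7304, 1]]


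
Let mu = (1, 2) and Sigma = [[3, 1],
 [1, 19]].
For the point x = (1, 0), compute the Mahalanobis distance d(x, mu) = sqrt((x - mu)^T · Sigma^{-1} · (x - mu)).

Step 1 — centre the observation: (x - mu) = (0, -2).

Step 2 — invert Sigma. det(Sigma) = 3·19 - (1)² = 56.
  Sigma^{-1} = (1/det) · [[d, -b], [-b, a]] = [[0.3393, -0.0179],
 [-0.0179, 0.0536]].

Step 3 — form the quadratic (x - mu)^T · Sigma^{-1} · (x - mu):
  Sigma^{-1} · (x - mu) = (0.0357, -0.1071).
  (x - mu)^T · [Sigma^{-1} · (x - mu)] = (0)·(0.0357) + (-2)·(-0.1071) = 0.2143.

Step 4 — take square root: d = √(0.2143) ≈ 0.4629.

d(x, mu) = √(0.2143) ≈ 0.4629


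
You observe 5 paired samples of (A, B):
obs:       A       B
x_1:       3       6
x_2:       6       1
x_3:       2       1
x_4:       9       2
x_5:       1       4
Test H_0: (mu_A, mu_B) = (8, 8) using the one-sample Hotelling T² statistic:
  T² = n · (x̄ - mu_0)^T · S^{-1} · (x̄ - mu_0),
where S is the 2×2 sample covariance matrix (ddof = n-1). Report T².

Step 1 — sample mean vector:
  mean(A) = (3 + 6 + 2 + 9 + 1) / 5 = 21/5 = 4.2
  mean(B) = (6 + 1 + 1 + 2 + 4) / 5 = 14/5 = 2.8
  x̄ = (4.2, 2.8),  deviation x̄ - mu_0 = (4.2, 2.8) - (8, 8) = (-3.8, -5.2).

Step 2 — sample covariance matrix, S[i,j] = (1/(n-1)) · Σ_k (x_{k,i} - mean_i) · (x_{k,j} - mean_j), divisor n-1 = 4:
  S[A,A] = ((-1.2)·(-1.2) + (1.8)·(1.8) + (-2.2)·(-2.2) + (4.8)·(4.8) + (-3.2)·(-3.2)) / 4 = 42.8/4 = 10.7
  S[A,B] = ((-1.2)·(3.2) + (1.8)·(-1.8) + (-2.2)·(-1.8) + (4.8)·(-0.8) + (-3.2)·(1.2)) / 4 = -10.8/4 = -2.7
  S[B,B] = ((3.2)·(3.2) + (-1.8)·(-1.8) + (-1.8)·(-1.8) + (-0.8)·(-0.8) + (1.2)·(1.2)) / 4 = 18.8/4 = 4.7
  S = [[10.7, -2.7],
 [-2.7, 4.7]].

Step 3 — invert S. det(S) = 10.7·4.7 - (-2.7)² = 43.
  S^{-1} = (1/det) · [[d, -b], [-b, a]] = [[0.1093, 0.0628],
 [0.0628, 0.2488]].

Step 4 — quadratic form (x̄ - mu_0)^T · S^{-1} · (x̄ - mu_0):
  S^{-1} · (x̄ - mu_0) = (-0.7419, -1.5326),
  (x̄ - mu_0)^T · [...] = (-3.8)·(-0.7419) + (-5.2)·(-1.5326) = 10.7884.

Step 5 — scale by n: T² = 5 · 10.7884 = 53.9419.

T² ≈ 53.9419


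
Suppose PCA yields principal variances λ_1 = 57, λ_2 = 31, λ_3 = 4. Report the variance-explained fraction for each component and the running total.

Step 1 — total variance = trace(Sigma) = Σ λ_i = 57 + 31 + 4 = 92.

Step 2 — fraction explained by component i = λ_i / Σ λ:
  PC1: 57/92 = 0.6196
  PC2: 31/92 = 0.337
  PC3: 4/92 = 0.0435

Step 3 — cumulative fraction after k components = (λ_1 + ... + λ_k) / Σ λ:
  k = 1: 57/92 = 0.6196
  k = 2: (57 + 31)/92 = 88/92 = 0.9565
  k = 3: (57 + 31 + 4)/92 = 92/92 = 1

Summary (fraction, with percent):

explained: PC1 0.6196 (61.96%), PC2 0.337 (33.7%), PC3 0.0435 (4.35%);  cumulative: 0.6196, 0.9565, 1


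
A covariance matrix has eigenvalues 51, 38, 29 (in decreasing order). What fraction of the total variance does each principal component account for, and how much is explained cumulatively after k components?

Step 1 — total variance = trace(Sigma) = Σ λ_i = 51 + 38 + 29 = 118.

Step 2 — fraction explained by component i = λ_i / Σ λ:
  PC1: 51/118 = 0.4322
  PC2: 38/118 = 0.322
  PC3: 29/118 = 0.2458

Step 3 — cumulative fraction after k components = (λ_1 + ... + λ_k) / Σ λ:
  k = 1: 51/118 = 0.4322
  k = 2: (51 + 38)/118 = 89/118 = 0.7542
  k = 3: (51 + 38 + 29)/118 = 118/118 = 1

Summary (fraction, with percent):

explained: PC1 0.4322 (43.22%), PC2 0.322 (32.2%), PC3 0.2458 (24.58%);  cumulative: 0.4322, 0.7542, 1


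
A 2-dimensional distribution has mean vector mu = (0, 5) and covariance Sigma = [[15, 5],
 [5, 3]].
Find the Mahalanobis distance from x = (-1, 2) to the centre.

Step 1 — centre the observation: (x - mu) = (-1, -3).

Step 2 — invert Sigma. det(Sigma) = 15·3 - (5)² = 20.
  Sigma^{-1} = (1/det) · [[d, -b], [-b, a]] = [[0.15, -0.25],
 [-0.25, 0.75]].

Step 3 — form the quadratic (x - mu)^T · Sigma^{-1} · (x - mu):
  Sigma^{-1} · (x - mu) = (0.6, -2).
  (x - mu)^T · [Sigma^{-1} · (x - mu)] = (-1)·(0.6) + (-3)·(-2) = 5.4.

Step 4 — take square root: d = √(5.4) ≈ 2.3238.

d(x, mu) = √(5.4) ≈ 2.3238


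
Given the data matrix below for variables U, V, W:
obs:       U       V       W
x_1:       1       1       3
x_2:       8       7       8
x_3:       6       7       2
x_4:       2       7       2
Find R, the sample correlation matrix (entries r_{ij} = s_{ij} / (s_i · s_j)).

Step 1 — column means:
  mean(U) = (1 + 8 + 6 + 2) / 4 = 17/4 = 4.25
  mean(V) = (1 + 7 + 7 + 7) / 4 = 22/4 = 5.5
  mean(W) = (3 + 8 + 2 + 2) / 4 = 15/4 = 3.75

Step 2 — sample variances and covariances s[i,j] = (1/(n-1)) · Σ_k (x_{k,i} - mean_i) · (x_{k,j} - mean_j), with n-1 = 3:
  s[U,U] = ((-3.25)·(-3.25) + (3.75)·(3.75) + (1.75)·(1.75) + (-2.25)·(-2.25)) / 3 = 32.75/3 = 10.9167
  s[U,V] = ((-3.25)·(-4.5) + (3.75)·(1.5) + (1.75)·(1.5) + (-2.25)·(1.5)) / 3 = 19.5/3 = 6.5
  s[U,W] = ((-3.25)·(-0.75) + (3.75)·(4.25) + (1.75)·(-1.75) + (-2.25)·(-1.75)) / 3 = 19.25/3 = 6.4167
  s[V,V] = ((-4.5)·(-4.5) + (1.5)·(1.5) + (1.5)·(1.5) + (1.5)·(1.5)) / 3 = 27/3 = 9
  s[V,W] = ((-4.5)·(-0.75) + (1.5)·(4.25) + (1.5)·(-1.75) + (1.5)·(-1.75)) / 3 = 4.5/3 = 1.5
  s[W,W] = ((-0.75)·(-0.75) + (4.25)·(4.25) + (-1.75)·(-1.75) + (-1.75)·(-1.75)) / 3 = 24.75/3 = 8.25
  Sample standard deviations s_i = √(s[i,i]):
  s(U) = √(10.9167) = 3.304
  s(V) = √(9) = 3
  s(W) = √(8.25) = 2.8723

Step 3 — r_{ij} = s_{ij} / (s_i · s_j):
  r[U,U] = 1 (diagonal).
  r[U,V] = 6.5 / (3.304 · 3) = 6.5 / 9.9121 = 0.6558
  r[U,W] = 6.4167 / (3.304 · 2.8723) = 6.4167 / 9.4901 = 0.6761
  r[V,V] = 1 (diagonal).
  r[V,W] = 1.5 / (3 · 2.8723) = 1.5 / 8.6168 = 0.1741
  r[W,W] = 1 (diagonal).

R is symmetric with unit diagonal. Assembling:

R = [[1, 0.6558, 0.6761],
 [0.6558, 1, 0.1741],
 [0.6761, 0.1741, 1]]


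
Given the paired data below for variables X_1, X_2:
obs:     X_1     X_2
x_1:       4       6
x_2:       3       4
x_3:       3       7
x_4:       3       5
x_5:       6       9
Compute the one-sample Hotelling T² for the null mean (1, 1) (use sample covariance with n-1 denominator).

Step 1 — sample mean vector:
  mean(X_1) = (4 + 3 + 3 + 3 + 6) / 5 = 19/5 = 3.8
  mean(X_2) = (6 + 4 + 7 + 5 + 9) / 5 = 31/5 = 6.2
  x̄ = (3.8, 6.2),  deviation x̄ - mu_0 = (3.8, 6.2) - (1, 1) = (2.8, 5.2).

Step 2 — sample covariance matrix, S[i,j] = (1/(n-1)) · Σ_k (x_{k,i} - mean_i) · (x_{k,j} - mean_j), divisor n-1 = 4:
  S[X_1,X_1] = ((0.2)·(0.2) + (-0.8)·(-0.8) + (-0.8)·(-0.8) + (-0.8)·(-0.8) + (2.2)·(2.2)) / 4 = 6.8/4 = 1.7
  S[X_1,X_2] = ((0.2)·(-0.2) + (-0.8)·(-2.2) + (-0.8)·(0.8) + (-0.8)·(-1.2) + (2.2)·(2.8)) / 4 = 8.2/4 = 2.05
  S[X_2,X_2] = ((-0.2)·(-0.2) + (-2.2)·(-2.2) + (0.8)·(0.8) + (-1.2)·(-1.2) + (2.8)·(2.8)) / 4 = 14.8/4 = 3.7
  S = [[1.7, 2.05],
 [2.05, 3.7]].

Step 3 — invert S. det(S) = 1.7·3.7 - (2.05)² = 2.0875.
  S^{-1} = (1/det) · [[d, -b], [-b, a]] = [[1.7725, -0.982],
 [-0.982, 0.8144]].

Step 4 — quadratic form (x̄ - mu_0)^T · S^{-1} · (x̄ - mu_0):
  S^{-1} · (x̄ - mu_0) = (-0.1437, 1.485),
  (x̄ - mu_0)^T · [...] = (2.8)·(-0.1437) + (5.2)·(1.485) = 7.3198.

Step 5 — scale by n: T² = 5 · 7.3198 = 36.5988.

T² ≈ 36.5988


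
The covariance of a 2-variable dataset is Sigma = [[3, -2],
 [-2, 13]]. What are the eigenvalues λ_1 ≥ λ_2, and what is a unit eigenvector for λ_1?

Step 1 — characteristic polynomial of 2×2 Sigma:
  det(Sigma - λI) = λ² - trace · λ + det = 0.
  trace = 3 + 13 = 16, det = 3·13 - (-2)² = 35.
Step 2 — discriminant:
  Δ = trace² - 4·det = 256 - 140 = 116.
Step 3 — eigenvalues:
  λ = (trace ± √Δ)/2 = (16 ± 10.7703)/2,
  λ_1 = 13.3852,  λ_2 = 2.6148.

Step 4 — unit eigenvector for λ_1: solve (Sigma - λ_1 I)v = 0. First row:
  (3 - 13.3852)·v_x + (-2)·v_y = 0, i.e. (-10.3852)·v_x + (-2)·v_y = 0,
  so v ∝ (b, λ_1 - a) = (-2, 10.3852); multiply by -1 so the first entry is positive: u = (2, -10.3852).
  ||u|| = √((2)² + (-10.3852)²) = √(111.8516) ≈ 10.576,
  v_1 = u/||u|| ≈ (0.1891, -0.982) (||v_1|| = 1).

λ_1 = 13.3852,  λ_2 = 2.6148;  v_1 ≈ (0.1891, -0.982)


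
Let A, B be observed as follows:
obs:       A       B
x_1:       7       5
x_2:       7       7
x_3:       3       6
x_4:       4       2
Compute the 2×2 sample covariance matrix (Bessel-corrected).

Step 1 — column means:
  mean(A) = (7 + 7 + 3 + 4) / 4 = 21/4 = 5.25
  mean(B) = (5 + 7 + 6 + 2) / 4 = 20/4 = 5

Step 2 — sample covariance S[i,j] = (1/(n-1)) · Σ_k (x_{k,i} - mean_i) · (x_{k,j} - mean_j), with n-1 = 3.
  S[A,A] = ((1.75)·(1.75) + (1.75)·(1.75) + (-2.25)·(-2.25) + (-1.25)·(-1.25)) / 3 = 12.75/3 = 4.25
  S[A,B] = ((1.75)·(0) + (1.75)·(2) + (-2.25)·(1) + (-1.25)·(-3)) / 3 = 5/3 = 1.6667
  S[B,B] = ((0)·(0) + (2)·(2) + (1)·(1) + (-3)·(-3)) / 3 = 14/3 = 4.6667

S is symmetric (S[j,i] = S[i,j]). Assembling:

S = [[4.25, 1.6667],
 [1.6667, 4.6667]]


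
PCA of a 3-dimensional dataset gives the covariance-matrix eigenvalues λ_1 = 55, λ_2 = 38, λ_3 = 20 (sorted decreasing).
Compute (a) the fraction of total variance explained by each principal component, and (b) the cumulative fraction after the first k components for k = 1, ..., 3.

Step 1 — total variance = trace(Sigma) = Σ λ_i = 55 + 38 + 20 = 113.

Step 2 — fraction explained by component i = λ_i / Σ λ:
  PC1: 55/113 = 0.4867
  PC2: 38/113 = 0.3363
  PC3: 20/113 = 0.177

Step 3 — cumulative fraction after k components = (λ_1 + ... + λ_k) / Σ λ:
  k = 1: 55/113 = 0.4867
  k = 2: (55 + 38)/113 = 93/113 = 0.823
  k = 3: (55 + 38 + 20)/113 = 113/113 = 1

Summary (fraction, with percent):

explained: PC1 0.4867 (48.67%), PC2 0.3363 (33.63%), PC3 0.177 (17.7%);  cumulative: 0.4867, 0.823, 1


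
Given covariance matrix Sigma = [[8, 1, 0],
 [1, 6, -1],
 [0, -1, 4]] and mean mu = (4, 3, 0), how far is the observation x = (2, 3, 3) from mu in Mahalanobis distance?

Step 1 — centre the observation: (x - mu) = (-2, 0, 3).

Step 2 — invert Sigma (cofactor / det for 3×3, or solve directly):
  Sigma^{-1} = [[0.1278, -0.0222, -0.0056],
 [-0.0222, 0.1778, 0.0444],
 [-0.0056, 0.0444, 0.2611]].

Step 3 — form the quadratic (x - mu)^T · Sigma^{-1} · (x - mu):
  Sigma^{-1} · (x - mu) = (-0.2722, 0.1778, 0.7944).
  (x - mu)^T · [Sigma^{-1} · (x - mu)] = (-2)·(-0.2722) + (0)·(0.1778) + (3)·(0.7944) = 2.9278.

Step 4 — take square root: d = √(2.9278) ≈ 1.7111.

d(x, mu) = √(2.9278) ≈ 1.7111


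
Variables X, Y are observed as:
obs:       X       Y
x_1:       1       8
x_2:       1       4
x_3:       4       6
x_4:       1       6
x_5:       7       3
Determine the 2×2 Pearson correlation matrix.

Step 1 — column means:
  mean(X) = (1 + 1 + 4 + 1 + 7) / 5 = 14/5 = 2.8
  mean(Y) = (8 + 4 + 6 + 6 + 3) / 5 = 27/5 = 5.4

Step 2 — sample variances and covariances s[i,j] = (1/(n-1)) · Σ_k (x_{k,i} - mean_i) · (x_{k,j} - mean_j), with n-1 = 4:
  s[X,X] = ((-1.8)·(-1.8) + (-1.8)·(-1.8) + (1.2)·(1.2) + (-1.8)·(-1.8) + (4.2)·(4.2)) / 4 = 28.8/4 = 7.2
  s[X,Y] = ((-1.8)·(2.6) + (-1.8)·(-1.4) + (1.2)·(0.6) + (-1.8)·(0.6) + (4.2)·(-2.4)) / 4 = -12.6/4 = -3.15
  s[Y,Y] = ((2.6)·(2.6) + (-1.4)·(-1.4) + (0.6)·(0.6) + (0.6)·(0.6) + (-2.4)·(-2.4)) / 4 = 15.2/4 = 3.8
  Sample standard deviations s_i = √(s[i,i]):
  s(X) = √(7.2) = 2.6833
  s(Y) = √(3.8) = 1.9494

Step 3 — r_{ij} = s_{ij} / (s_i · s_j):
  r[X,X] = 1 (diagonal).
  r[X,Y] = -3.15 / (2.6833 · 1.9494) = -3.15 / 5.2307 = -0.6022
  r[Y,Y] = 1 (diagonal).

R is symmetric with unit diagonal. Assembling:

R = [[1, -0.6022],
 [-0.6022, 1]]


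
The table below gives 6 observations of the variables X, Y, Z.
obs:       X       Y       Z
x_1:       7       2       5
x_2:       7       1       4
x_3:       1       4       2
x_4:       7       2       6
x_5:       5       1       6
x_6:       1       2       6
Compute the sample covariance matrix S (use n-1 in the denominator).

Step 1 — column means:
  mean(X) = (7 + 7 + 1 + 7 + 5 + 1) / 6 = 28/6 = 4.6667
  mean(Y) = (2 + 1 + 4 + 2 + 1 + 2) / 6 = 12/6 = 2
  mean(Z) = (5 + 4 + 2 + 6 + 6 + 6) / 6 = 29/6 = 4.8333

Step 2 — sample covariance S[i,j] = (1/(n-1)) · Σ_k (x_{k,i} - mean_i) · (x_{k,j} - mean_j), with n-1 = 5.
  S[X,X] = ((2.3333)·(2.3333) + (2.3333)·(2.3333) + (-3.6667)·(-3.6667) + (2.3333)·(2.3333) + (0.3333)·(0.3333) + (-3.6667)·(-3.6667)) / 5 = 43.3333/5 = 8.6667
  S[X,Y] = ((2.3333)·(0) + (2.3333)·(-1) + (-3.6667)·(2) + (2.3333)·(0) + (0.3333)·(-1) + (-3.6667)·(0)) / 5 = -10/5 = -2
  S[X,Z] = ((2.3333)·(0.1667) + (2.3333)·(-0.8333) + (-3.6667)·(-2.8333) + (2.3333)·(1.1667) + (0.3333)·(1.1667) + (-3.6667)·(1.1667)) / 5 = 7.6667/5 = 1.5333
  S[Y,Y] = ((0)·(0) + (-1)·(-1) + (2)·(2) + (0)·(0) + (-1)·(-1) + (0)·(0)) / 5 = 6/5 = 1.2
  S[Y,Z] = ((0)·(0.1667) + (-1)·(-0.8333) + (2)·(-2.8333) + (0)·(1.1667) + (-1)·(1.1667) + (0)·(1.1667)) / 5 = -6/5 = -1.2
  S[Z,Z] = ((0.1667)·(0.1667) + (-0.8333)·(-0.8333) + (-2.8333)·(-2.8333) + (1.1667)·(1.1667) + (1.1667)·(1.1667) + (1.1667)·(1.1667)) / 5 = 12.8333/5 = 2.5667

S is symmetric (S[j,i] = S[i,j]). Assembling:

S = [[8.6667, -2, 1.5333],
 [-2, 1.2, -1.2],
 [1.5333, -1.2, 2.5667]]


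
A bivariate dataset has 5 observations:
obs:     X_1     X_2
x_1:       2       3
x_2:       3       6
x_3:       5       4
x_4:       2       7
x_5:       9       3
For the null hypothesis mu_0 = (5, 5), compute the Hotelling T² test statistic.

Step 1 — sample mean vector:
  mean(X_1) = (2 + 3 + 5 + 2 + 9) / 5 = 21/5 = 4.2
  mean(X_2) = (3 + 6 + 4 + 7 + 3) / 5 = 23/5 = 4.6
  x̄ = (4.2, 4.6),  deviation x̄ - mu_0 = (4.2, 4.6) - (5, 5) = (-0.8, -0.4).

Step 2 — sample covariance matrix, S[i,j] = (1/(n-1)) · Σ_k (x_{k,i} - mean_i) · (x_{k,j} - mean_j), divisor n-1 = 4:
  S[X_1,X_1] = ((-2.2)·(-2.2) + (-1.2)·(-1.2) + (0.8)·(0.8) + (-2.2)·(-2.2) + (4.8)·(4.8)) / 4 = 34.8/4 = 8.7
  S[X_1,X_2] = ((-2.2)·(-1.6) + (-1.2)·(1.4) + (0.8)·(-0.6) + (-2.2)·(2.4) + (4.8)·(-1.6)) / 4 = -11.6/4 = -2.9
  S[X_2,X_2] = ((-1.6)·(-1.6) + (1.4)·(1.4) + (-0.6)·(-0.6) + (2.4)·(2.4) + (-1.6)·(-1.6)) / 4 = 13.2/4 = 3.3
  S = [[8.7, -2.9],
 [-2.9, 3.3]].

Step 3 — invert S. det(S) = 8.7·3.3 - (-2.9)² = 20.3.
  S^{-1} = (1/det) · [[d, -b], [-b, a]] = [[0.1626, 0.1429],
 [0.1429, 0.4286]].

Step 4 — quadratic form (x̄ - mu_0)^T · S^{-1} · (x̄ - mu_0):
  S^{-1} · (x̄ - mu_0) = (-0.1872, -0.2857),
  (x̄ - mu_0)^T · [...] = (-0.8)·(-0.1872) + (-0.4)·(-0.2857) = 0.264.

Step 5 — scale by n: T² = 5 · 0.264 = 1.3202.

T² ≈ 1.3202


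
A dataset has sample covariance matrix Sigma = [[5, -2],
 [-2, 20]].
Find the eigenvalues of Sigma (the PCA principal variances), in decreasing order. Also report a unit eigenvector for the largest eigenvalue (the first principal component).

Step 1 — characteristic polynomial of 2×2 Sigma:
  det(Sigma - λI) = λ² - trace · λ + det = 0.
  trace = 5 + 20 = 25, det = 5·20 - (-2)² = 96.
Step 2 — discriminant:
  Δ = trace² - 4·det = 625 - 384 = 241.
Step 3 — eigenvalues:
  λ = (trace ± √Δ)/2 = (25 ± 15.5242)/2,
  λ_1 = 20.2621,  λ_2 = 4.7379.

Step 4 — unit eigenvector for λ_1: solve (Sigma - λ_1 I)v = 0. First row:
  (5 - 20.2621)·v_x + (-2)·v_y = 0, i.e. (-15.2621)·v_x + (-2)·v_y = 0,
  so v ∝ (b, λ_1 - a) = (-2, 15.2621); multiply by -1 so the first entry is positive: u = (2, -15.2621).
  ||u|| = √((2)² + (-15.2621)²) = √(236.9313) ≈ 15.3926,
  v_1 = u/||u|| ≈ (0.1299, -0.9915) (||v_1|| = 1).

λ_1 = 20.2621,  λ_2 = 4.7379;  v_1 ≈ (0.1299, -0.9915)


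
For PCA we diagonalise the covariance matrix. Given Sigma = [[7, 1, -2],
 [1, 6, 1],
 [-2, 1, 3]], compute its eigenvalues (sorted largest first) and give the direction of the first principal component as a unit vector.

Step 1 — characteristic polynomial p(λ) = det(λI - Sigma) = λ³ - tr·λ² + c_1·λ - det, where tr = trace, c_1 = sum of the principal 2×2 minors, det = det(Sigma):
  tr = 7 + 6 + 3 = 16,
  c_1 = (7·6 - (1)²) + (7·3 - (-2)²) + (6·3 - (1)²) = 41 + 17 + 17 = 75,
  det = 7·(6·3 - (1)²) - (1)·((1)·3 - (1)·(-2)) + (-2)·((1)·(1) - 6·(-2)) = 7·(17) - (1)·(5) + (-2)·(13) = 88.
  So p(λ) = λ³ - 16λ² + 75λ - 88.
Step 2 — look for an integer root (rational root theorem: any rational root is an integer divisor of 88). Testing λ = 8:
  p(8) = 512 - 1024 + 600 - 88 = 0  ✓
  Dividing out (λ - 8): p(λ) = (λ - 8)(λ² - 8λ + 11).
Step 3 — remaining eigenvalues from the quadratic λ² - 8λ + 11 = 0:
  Δ = 8² - 4·11 = 64 - 44 = 20,  λ = (8 ± √20)/2 = (8 ± 4.4721)/2 ≈ 6.2361 or 1.7639.
  Sorted: λ_1 = 8,  λ_2 = 6.2361,  λ_3 = 1.7639  (check: sum = 16 = tr ✓).

Step 4 — unit eigenvector for λ_1 = 8: v spans the null space of (Sigma - λ_1 I), whose rows are
  r_1 = (-1, 1, -2),  r_2 = (1, -2, 1),  r_3 = (-2, 1, -5).
  v is orthogonal to every row, so take v ∝ r_1 × r_2 = ((1)·(1) - (-2)·(-2), (-2)·(1) - (-1)·(1), (-1)·(-2) - (1)·(1)) = (-3, -1, 1).
  Rescale (multiply by -1 so the first nonzero entry is positive): u = (3, 1, -1).
  ||u|| = √((3)² + (1)² + (-1)²) = √(11) ≈ 3.3166,  v_1 = u/||u|| ≈ (0.9045, 0.3015, -0.3015) (||v_1|| = 1).

λ_1 = 8,  λ_2 = 6.2361,  λ_3 = 1.7639;  v_1 ≈ (0.9045, 0.3015, -0.3015)


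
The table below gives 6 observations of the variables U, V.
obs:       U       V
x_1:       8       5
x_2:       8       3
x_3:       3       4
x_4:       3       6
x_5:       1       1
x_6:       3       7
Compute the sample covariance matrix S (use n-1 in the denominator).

Step 1 — column means:
  mean(U) = (8 + 8 + 3 + 3 + 1 + 3) / 6 = 26/6 = 4.3333
  mean(V) = (5 + 3 + 4 + 6 + 1 + 7) / 6 = 26/6 = 4.3333

Step 2 — sample covariance S[i,j] = (1/(n-1)) · Σ_k (x_{k,i} - mean_i) · (x_{k,j} - mean_j), with n-1 = 5.
  S[U,U] = ((3.6667)·(3.6667) + (3.6667)·(3.6667) + (-1.3333)·(-1.3333) + (-1.3333)·(-1.3333) + (-3.3333)·(-3.3333) + (-1.3333)·(-1.3333)) / 5 = 43.3333/5 = 8.6667
  S[U,V] = ((3.6667)·(0.6667) + (3.6667)·(-1.3333) + (-1.3333)·(-0.3333) + (-1.3333)·(1.6667) + (-3.3333)·(-3.3333) + (-1.3333)·(2.6667)) / 5 = 3.3333/5 = 0.6667
  S[V,V] = ((0.6667)·(0.6667) + (-1.3333)·(-1.3333) + (-0.3333)·(-0.3333) + (1.6667)·(1.6667) + (-3.3333)·(-3.3333) + (2.6667)·(2.6667)) / 5 = 23.3333/5 = 4.6667

S is symmetric (S[j,i] = S[i,j]). Assembling:

S = [[8.6667, 0.6667],
 [0.6667, 4.6667]]


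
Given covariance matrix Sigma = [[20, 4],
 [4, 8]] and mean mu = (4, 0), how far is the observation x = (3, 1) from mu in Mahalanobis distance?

Step 1 — centre the observation: (x - mu) = (-1, 1).

Step 2 — invert Sigma. det(Sigma) = 20·8 - (4)² = 144.
  Sigma^{-1} = (1/det) · [[d, -b], [-b, a]] = [[0.0556, -0.0278],
 [-0.0278, 0.1389]].

Step 3 — form the quadratic (x - mu)^T · Sigma^{-1} · (x - mu):
  Sigma^{-1} · (x - mu) = (-0.0833, 0.1667).
  (x - mu)^T · [Sigma^{-1} · (x - mu)] = (-1)·(-0.0833) + (1)·(0.1667) = 0.25.

Step 4 — take square root: d = √(0.25) ≈ 0.5.

d(x, mu) = √(0.25) ≈ 0.5


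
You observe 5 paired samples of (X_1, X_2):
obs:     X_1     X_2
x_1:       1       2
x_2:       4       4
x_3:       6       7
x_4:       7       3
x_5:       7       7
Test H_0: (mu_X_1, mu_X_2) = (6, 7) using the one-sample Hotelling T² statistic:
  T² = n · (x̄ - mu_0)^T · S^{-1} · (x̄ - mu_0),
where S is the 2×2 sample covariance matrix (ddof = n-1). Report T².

Step 1 — sample mean vector:
  mean(X_1) = (1 + 4 + 6 + 7 + 7) / 5 = 25/5 = 5
  mean(X_2) = (2 + 4 + 7 + 3 + 7) / 5 = 23/5 = 4.6
  x̄ = (5, 4.6),  deviation x̄ - mu_0 = (5, 4.6) - (6, 7) = (-1, -2.4).

Step 2 — sample covariance matrix, S[i,j] = (1/(n-1)) · Σ_k (x_{k,i} - mean_i) · (x_{k,j} - mean_j), divisor n-1 = 4:
  S[X_1,X_1] = ((-4)·(-4) + (-1)·(-1) + (1)·(1) + (2)·(2) + (2)·(2)) / 4 = 26/4 = 6.5
  S[X_1,X_2] = ((-4)·(-2.6) + (-1)·(-0.6) + (1)·(2.4) + (2)·(-1.6) + (2)·(2.4)) / 4 = 15/4 = 3.75
  S[X_2,X_2] = ((-2.6)·(-2.6) + (-0.6)·(-0.6) + (2.4)·(2.4) + (-1.6)·(-1.6) + (2.4)·(2.4)) / 4 = 21.2/4 = 5.3
  S = [[6.5, 3.75],
 [3.75, 5.3]].

Step 3 — invert S. det(S) = 6.5·5.3 - (3.75)² = 20.3875.
  S^{-1} = (1/det) · [[d, -b], [-b, a]] = [[0.26, -0.1839],
 [-0.1839, 0.3188]].

Step 4 — quadratic form (x̄ - mu_0)^T · S^{-1} · (x̄ - mu_0):
  S^{-1} · (x̄ - mu_0) = (0.1815, -0.5812),
  (x̄ - mu_0)^T · [...] = (-1)·(0.1815) + (-2.4)·(-0.5812) = 1.2135.

Step 5 — scale by n: T² = 5 · 1.2135 = 6.0674.

T² ≈ 6.0674


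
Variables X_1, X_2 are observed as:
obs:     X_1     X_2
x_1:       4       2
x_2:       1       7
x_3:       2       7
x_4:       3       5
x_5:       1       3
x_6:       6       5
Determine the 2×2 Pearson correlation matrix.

Step 1 — column means:
  mean(X_1) = (4 + 1 + 2 + 3 + 1 + 6) / 6 = 17/6 = 2.8333
  mean(X_2) = (2 + 7 + 7 + 5 + 3 + 5) / 6 = 29/6 = 4.8333

Step 2 — sample variances and covariances s[i,j] = (1/(n-1)) · Σ_k (x_{k,i} - mean_i) · (x_{k,j} - mean_j), with n-1 = 5:
  s[X_1,X_1] = ((1.1667)·(1.1667) + (-1.8333)·(-1.8333) + (-0.8333)·(-0.8333) + (0.1667)·(0.1667) + (-1.8333)·(-1.8333) + (3.1667)·(3.1667)) / 5 = 18.8333/5 = 3.7667
  s[X_1,X_2] = ((1.1667)·(-2.8333) + (-1.8333)·(2.1667) + (-0.8333)·(2.1667) + (0.1667)·(0.1667) + (-1.8333)·(-1.8333) + (3.1667)·(0.1667)) / 5 = -5.1667/5 = -1.0333
  s[X_2,X_2] = ((-2.8333)·(-2.8333) + (2.1667)·(2.1667) + (2.1667)·(2.1667) + (0.1667)·(0.1667) + (-1.8333)·(-1.8333) + (0.1667)·(0.1667)) / 5 = 20.8333/5 = 4.1667
  Sample standard deviations s_i = √(s[i,i]):
  s(X_1) = √(3.7667) = 1.9408
  s(X_2) = √(4.1667) = 2.0412

Step 3 — r_{ij} = s_{ij} / (s_i · s_j):
  r[X_1,X_1] = 1 (diagonal).
  r[X_1,X_2] = -1.0333 / (1.9408 · 2.0412) = -1.0333 / 3.9616 = -0.2608
  r[X_2,X_2] = 1 (diagonal).

R is symmetric with unit diagonal. Assembling:

R = [[1, -0.2608],
 [-0.2608, 1]]


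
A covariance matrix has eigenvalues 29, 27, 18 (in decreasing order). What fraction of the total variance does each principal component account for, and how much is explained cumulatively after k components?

Step 1 — total variance = trace(Sigma) = Σ λ_i = 29 + 27 + 18 = 74.

Step 2 — fraction explained by component i = λ_i / Σ λ:
  PC1: 29/74 = 0.3919
  PC2: 27/74 = 0.3649
  PC3: 18/74 = 0.2432

Step 3 — cumulative fraction after k components = (λ_1 + ... + λ_k) / Σ λ:
  k = 1: 29/74 = 0.3919
  k = 2: (29 + 27)/74 = 56/74 = 0.7568
  k = 3: (29 + 27 + 18)/74 = 74/74 = 1

Summary (fraction, with percent):

explained: PC1 0.3919 (39.19%), PC2 0.3649 (36.49%), PC3 0.2432 (24.32%);  cumulative: 0.3919, 0.7568, 1


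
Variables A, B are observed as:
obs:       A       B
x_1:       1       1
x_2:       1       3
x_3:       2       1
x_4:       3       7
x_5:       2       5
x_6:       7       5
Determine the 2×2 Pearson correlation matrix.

Step 1 — column means:
  mean(A) = (1 + 1 + 2 + 3 + 2 + 7) / 6 = 16/6 = 2.6667
  mean(B) = (1 + 3 + 1 + 7 + 5 + 5) / 6 = 22/6 = 3.6667

Step 2 — sample variances and covariances s[i,j] = (1/(n-1)) · Σ_k (x_{k,i} - mean_i) · (x_{k,j} - mean_j), with n-1 = 5:
  s[A,A] = ((-1.6667)·(-1.6667) + (-1.6667)·(-1.6667) + (-0.6667)·(-0.6667) + (0.3333)·(0.3333) + (-0.6667)·(-0.6667) + (4.3333)·(4.3333)) / 5 = 25.3333/5 = 5.0667
  s[A,B] = ((-1.6667)·(-2.6667) + (-1.6667)·(-0.6667) + (-0.6667)·(-2.6667) + (0.3333)·(3.3333) + (-0.6667)·(1.3333) + (4.3333)·(1.3333)) / 5 = 13.3333/5 = 2.6667
  s[B,B] = ((-2.6667)·(-2.6667) + (-0.6667)·(-0.6667) + (-2.6667)·(-2.6667) + (3.3333)·(3.3333) + (1.3333)·(1.3333) + (1.3333)·(1.3333)) / 5 = 29.3333/5 = 5.8667
  Sample standard deviations s_i = √(s[i,i]):
  s(A) = √(5.0667) = 2.2509
  s(B) = √(5.8667) = 2.4221

Step 3 — r_{ij} = s_{ij} / (s_i · s_j):
  r[A,A] = 1 (diagonal).
  r[A,B] = 2.6667 / (2.2509 · 2.4221) = 2.6667 / 5.452 = 0.4891
  r[B,B] = 1 (diagonal).

R is symmetric with unit diagonal. Assembling:

R = [[1, 0.4891],
 [0.4891, 1]]


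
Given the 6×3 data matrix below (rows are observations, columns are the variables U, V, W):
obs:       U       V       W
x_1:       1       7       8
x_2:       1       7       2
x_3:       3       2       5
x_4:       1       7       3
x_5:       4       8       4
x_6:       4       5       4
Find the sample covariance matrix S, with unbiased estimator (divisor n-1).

Step 1 — column means:
  mean(U) = (1 + 1 + 3 + 1 + 4 + 4) / 6 = 14/6 = 2.3333
  mean(V) = (7 + 7 + 2 + 7 + 8 + 5) / 6 = 36/6 = 6
  mean(W) = (8 + 2 + 5 + 3 + 4 + 4) / 6 = 26/6 = 4.3333

Step 2 — sample covariance S[i,j] = (1/(n-1)) · Σ_k (x_{k,i} - mean_i) · (x_{k,j} - mean_j), with n-1 = 5.
  S[U,U] = ((-1.3333)·(-1.3333) + (-1.3333)·(-1.3333) + (0.6667)·(0.6667) + (-1.3333)·(-1.3333) + (1.6667)·(1.6667) + (1.6667)·(1.6667)) / 5 = 11.3333/5 = 2.2667
  S[U,V] = ((-1.3333)·(1) + (-1.3333)·(1) + (0.6667)·(-4) + (-1.3333)·(1) + (1.6667)·(2) + (1.6667)·(-1)) / 5 = -5/5 = -1
  S[U,W] = ((-1.3333)·(3.6667) + (-1.3333)·(-2.3333) + (0.6667)·(0.6667) + (-1.3333)·(-1.3333) + (1.6667)·(-0.3333) + (1.6667)·(-0.3333)) / 5 = -0.6667/5 = -0.1333
  S[V,V] = ((1)·(1) + (1)·(1) + (-4)·(-4) + (1)·(1) + (2)·(2) + (-1)·(-1)) / 5 = 24/5 = 4.8
  S[V,W] = ((1)·(3.6667) + (1)·(-2.3333) + (-4)·(0.6667) + (1)·(-1.3333) + (2)·(-0.3333) + (-1)·(-0.3333)) / 5 = -3/5 = -0.6
  S[W,W] = ((3.6667)·(3.6667) + (-2.3333)·(-2.3333) + (0.6667)·(0.6667) + (-1.3333)·(-1.3333) + (-0.3333)·(-0.3333) + (-0.3333)·(-0.3333)) / 5 = 21.3333/5 = 4.2667

S is symmetric (S[j,i] = S[i,j]). Assembling:

S = [[2.2667, -1, -0.1333],
 [-1, 4.8, -0.6],
 [-0.1333, -0.6, 4.2667]]


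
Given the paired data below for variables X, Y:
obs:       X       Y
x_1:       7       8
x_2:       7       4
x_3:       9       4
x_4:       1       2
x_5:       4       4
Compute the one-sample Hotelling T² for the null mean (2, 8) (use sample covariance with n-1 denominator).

Step 1 — sample mean vector:
  mean(X) = (7 + 7 + 9 + 1 + 4) / 5 = 28/5 = 5.6
  mean(Y) = (8 + 4 + 4 + 2 + 4) / 5 = 22/5 = 4.4
  x̄ = (5.6, 4.4),  deviation x̄ - mu_0 = (5.6, 4.4) - (2, 8) = (3.6, -3.6).

Step 2 — sample covariance matrix, S[i,j] = (1/(n-1)) · Σ_k (x_{k,i} - mean_i) · (x_{k,j} - mean_j), divisor n-1 = 4:
  S[X,X] = ((1.4)·(1.4) + (1.4)·(1.4) + (3.4)·(3.4) + (-4.6)·(-4.6) + (-1.6)·(-1.6)) / 4 = 39.2/4 = 9.8
  S[X,Y] = ((1.4)·(3.6) + (1.4)·(-0.4) + (3.4)·(-0.4) + (-4.6)·(-2.4) + (-1.6)·(-0.4)) / 4 = 14.8/4 = 3.7
  S[Y,Y] = ((3.6)·(3.6) + (-0.4)·(-0.4) + (-0.4)·(-0.4) + (-2.4)·(-2.4) + (-0.4)·(-0.4)) / 4 = 19.2/4 = 4.8
  S = [[9.8, 3.7],
 [3.7, 4.8]].

Step 3 — invert S. det(S) = 9.8·4.8 - (3.7)² = 33.35.
  S^{-1} = (1/det) · [[d, -b], [-b, a]] = [[0.1439, -0.1109],
 [-0.1109, 0.2939]].

Step 4 — quadratic form (x̄ - mu_0)^T · S^{-1} · (x̄ - mu_0):
  S^{-1} · (x̄ - mu_0) = (0.9175, -1.4573),
  (x̄ - mu_0)^T · [...] = (3.6)·(0.9175) + (-3.6)·(-1.4573) = 8.5493.

Step 5 — scale by n: T² = 5 · 8.5493 = 42.7466.

T² ≈ 42.7466


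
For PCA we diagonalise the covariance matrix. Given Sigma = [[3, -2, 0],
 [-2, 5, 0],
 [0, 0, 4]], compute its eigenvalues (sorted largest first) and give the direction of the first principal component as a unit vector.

Step 1 — characteristic polynomial p(λ) = det(λI - Sigma) = λ³ - tr·λ² + c_1·λ - det, where tr = trace, c_1 = sum of the principal 2×2 minors, det = det(Sigma):
  tr = 3 + 5 + 4 = 12,
  c_1 = (3·5 - (-2)²) + (3·4 - (0)²) + (5·4 - (0)²) = 11 + 12 + 20 = 43,
  det = 3·(5·4 - (0)²) - (-2)·((-2)·4 - (0)·(0)) + (0)·((-2)·(0) - 5·(0)) = 3·(20) - (-2)·(-8) + (0)·(0) = 44.
  So p(λ) = λ³ - 12λ² + 43λ - 44.
Step 2 — look for an integer root (rational root theorem: any rational root is an integer divisor of 44). Testing λ = 4:
  p(4) = 64 - 192 + 172 - 44 = 0  ✓
  Dividing out (λ - 4): p(λ) = (λ - 4)(λ² - 8λ + 11).
Step 3 — remaining eigenvalues from the quadratic λ² - 8λ + 11 = 0:
  Δ = 8² - 4·11 = 64 - 44 = 20,  λ = (8 ± √20)/2 = (8 ± 4.4721)/2 ≈ 6.2361 or 1.7639.
  Sorted: λ_1 = 6.2361,  λ_2 = 4,  λ_3 = 1.7639  (check: sum = 12 = tr ✓).

Step 4 — unit eigenvector for λ_1 ≈ 6.2361: v spans the null space of (Sigma - λ_1 I), whose rows are
  r_1 = (-3.2361, -2, 0),  r_2 = (-2, -1.2361, 0),  r_3 = (0, 0, -2.2361).
  v is orthogonal to every row, so take v ∝ r_1 × r_3 = ((-2)·(-2.2361) - (0)·(0), (0)·(0) - (-3.2361)·(-2.2361), (-3.2361)·(0) - (-2)·(0)) ≈ (4.4721, -7.2361, 0).
  Let u = (4.4721, -7.2361, 0).
  ||u|| = √((4.4721)² + (-7.2361)² + (0)²) = √(72.3607) ≈ 8.5065,  v_1 = u/||u|| ≈ (0.5257, -0.8507, 0) (||v_1|| = 1).

λ_1 = 6.2361,  λ_2 = 4,  λ_3 = 1.7639;  v_1 ≈ (0.5257, -0.8507, 0)


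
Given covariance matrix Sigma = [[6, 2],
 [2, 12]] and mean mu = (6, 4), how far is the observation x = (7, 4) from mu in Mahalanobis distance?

Step 1 — centre the observation: (x - mu) = (1, 0).

Step 2 — invert Sigma. det(Sigma) = 6·12 - (2)² = 68.
  Sigma^{-1} = (1/det) · [[d, -b], [-b, a]] = [[0.1765, -0.0294],
 [-0.0294, 0.0882]].

Step 3 — form the quadratic (x - mu)^T · Sigma^{-1} · (x - mu):
  Sigma^{-1} · (x - mu) = (0.1765, -0.0294).
  (x - mu)^T · [Sigma^{-1} · (x - mu)] = (1)·(0.1765) + (0)·(-0.0294) = 0.1765.

Step 4 — take square root: d = √(0.1765) ≈ 0.4201.

d(x, mu) = √(0.1765) ≈ 0.4201
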